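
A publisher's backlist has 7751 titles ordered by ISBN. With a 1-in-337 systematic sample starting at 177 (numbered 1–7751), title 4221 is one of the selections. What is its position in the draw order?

13

k = 337
position = (4221 − 177)/337 + 1 = 4044/337 + 1 = 12 + 1 = 13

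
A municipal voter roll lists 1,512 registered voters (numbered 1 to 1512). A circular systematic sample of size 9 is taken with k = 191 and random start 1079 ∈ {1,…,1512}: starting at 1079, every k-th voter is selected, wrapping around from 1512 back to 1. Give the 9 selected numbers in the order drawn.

1079, 1270, 1461, 140, 331, 522, 713, 904, 1095

Selection 1: 1079
Selection 2: 1079 + 191 = 1270
Selection 3: 1270 + 191 = 1461
Selection 4: 1461 + 191 = 1652 → 1652 − 1512 = 140
Selection 5: 140 + 191 = 331
Selection 6: 331 + 191 = 522
Selection 7: 522 + 191 = 713
Selection 8: 713 + 191 = 904
Selection 9: 904 + 191 = 1095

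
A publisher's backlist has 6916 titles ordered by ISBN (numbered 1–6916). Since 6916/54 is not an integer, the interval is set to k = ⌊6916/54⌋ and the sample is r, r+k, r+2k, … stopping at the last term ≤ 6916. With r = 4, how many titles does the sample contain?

k = ⌊6916/54⌋ = 128
Achieved size = ⌊(6916 − 4)/128⌋ + 1 = ⌊6912/128⌋ + 1 = 54 + 1 = 55
(last selection: 4 + 54×128 = 6916 ≤ 6916; next would be 7044 > 6916)

55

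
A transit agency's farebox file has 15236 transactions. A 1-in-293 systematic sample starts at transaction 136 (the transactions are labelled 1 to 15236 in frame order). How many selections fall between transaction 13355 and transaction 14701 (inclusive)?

4

k = 293
First selection ≥ 13355: 136 + ⌈(13355−136)/293⌉·293 = 136 + 46×293 = 13614
Last selection ≤ 14701: 136 + ⌊(14701−136)/293⌋·293 = 136 + 49×293 = 14493
Count = 49 − 46 + 1 = 4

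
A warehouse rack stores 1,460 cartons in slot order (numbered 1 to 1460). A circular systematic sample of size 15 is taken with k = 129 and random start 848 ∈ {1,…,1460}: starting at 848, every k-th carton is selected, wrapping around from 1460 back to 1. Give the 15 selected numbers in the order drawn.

Selection 1: 848
Selection 2: 848 + 129 = 977
Selection 3: 977 + 129 = 1106
Selection 4: 1106 + 129 = 1235
Selection 5: 1235 + 129 = 1364
Selection 6: 1364 + 129 = 1493 → 1493 − 1460 = 33
Selection 7: 33 + 129 = 162
Selection 8: 162 + 129 = 291
Selection 9: 291 + 129 = 420
Selection 10: 420 + 129 = 549
Selection 11: 549 + 129 = 678
Selection 12: 678 + 129 = 807
Selection 13: 807 + 129 = 936
Selection 14: 936 + 129 = 1065
Selection 15: 1065 + 129 = 1194

848, 977, 1106, 1235, 1364, 33, 162, 291, 420, 549, 678, 807, 936, 1065, 1194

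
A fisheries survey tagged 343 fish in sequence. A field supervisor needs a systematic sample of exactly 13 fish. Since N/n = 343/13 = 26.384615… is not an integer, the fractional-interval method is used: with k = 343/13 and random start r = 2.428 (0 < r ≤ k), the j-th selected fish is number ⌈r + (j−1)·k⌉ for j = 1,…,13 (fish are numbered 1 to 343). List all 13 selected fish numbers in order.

j=1: r + 0k = 2.428 → ⌈·⌉ = 3
j=2: r + 1k = 28.812615… → ⌈·⌉ = 29
j=3: r + 2k = 55.197230… → ⌈·⌉ = 56
j=4: r + 3k = 81.581846… → ⌈·⌉ = 82
j=5: r + 4k = 107.966461… → ⌈·⌉ = 108
j=6: r + 5k = 134.351076… → ⌈·⌉ = 135
j=7: r + 6k = 160.735692… → ⌈·⌉ = 161
j=8: r + 7k = 187.120307… → ⌈·⌉ = 188
j=9: r + 8k = 213.504923… → ⌈·⌉ = 214
j=10: r + 9k = 239.889538… → ⌈·⌉ = 240
j=11: r + 10k = 266.274153… → ⌈·⌉ = 267
j=12: r + 11k = 292.658769… → ⌈·⌉ = 293
j=13: r + 12k = 319.043384… → ⌈·⌉ = 320

3, 29, 56, 82, 108, 135, 161, 188, 214, 240, 267, 293, 320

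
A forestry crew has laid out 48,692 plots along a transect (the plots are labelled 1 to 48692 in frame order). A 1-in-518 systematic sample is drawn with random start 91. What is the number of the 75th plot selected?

k = 518
75th selection = r + (75−1)·k = 91 + 74×518 = 91 + 38332 = 38423

38423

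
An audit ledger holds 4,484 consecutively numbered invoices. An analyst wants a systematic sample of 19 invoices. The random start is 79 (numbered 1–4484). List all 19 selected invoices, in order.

79, 315, 551, 787, 1023, 1259, 1495, 1731, 1967, 2203, 2439, 2675, 2911, 3147, 3383, 3619, 3855, 4091, 4327

k = N/n = 4484/19 = 236
invoice 1: 79
invoice 2: 79 + 236 = 315
invoice 3: 315 + 236 = 551
invoice 4: 551 + 236 = 787
invoice 5: 787 + 236 = 1023
invoice 6: 1023 + 236 = 1259
invoice 7: 1259 + 236 = 1495
invoice 8: 1495 + 236 = 1731
invoice 9: 1731 + 236 = 1967
invoice 10: 1967 + 236 = 2203
invoice 11: 2203 + 236 = 2439
invoice 12: 2439 + 236 = 2675
invoice 13: 2675 + 236 = 2911
invoice 14: 2911 + 236 = 3147
invoice 15: 3147 + 236 = 3383
invoice 16: 3383 + 236 = 3619
invoice 17: 3619 + 236 = 3855
invoice 18: 3855 + 236 = 4091
invoice 19: 4091 + 236 = 4327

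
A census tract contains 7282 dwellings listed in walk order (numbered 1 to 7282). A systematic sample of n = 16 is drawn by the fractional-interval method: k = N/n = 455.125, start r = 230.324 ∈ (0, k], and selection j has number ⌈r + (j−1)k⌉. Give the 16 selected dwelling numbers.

231, 686, 1141, 1596, 2051, 2506, 2962, 3417, 3872, 4327, 4782, 5237, 5692, 6147, 6603, 7058

j=1: r + 0k = 230.324 → ⌈·⌉ = 231
j=2: r + 1k = 685.449 → ⌈·⌉ = 686
j=3: r + 2k = 1140.574 → ⌈·⌉ = 1141
j=4: r + 3k = 1595.699 → ⌈·⌉ = 1596
j=5: r + 4k = 2050.824 → ⌈·⌉ = 2051
j=6: r + 5k = 2505.949 → ⌈·⌉ = 2506
j=7: r + 6k = 2961.074 → ⌈·⌉ = 2962
j=8: r + 7k = 3416.199 → ⌈·⌉ = 3417
j=9: r + 8k = 3871.324 → ⌈·⌉ = 3872
j=10: r + 9k = 4326.449 → ⌈·⌉ = 4327
j=11: r + 10k = 4781.574 → ⌈·⌉ = 4782
j=12: r + 11k = 5236.699 → ⌈·⌉ = 5237
j=13: r + 12k = 5691.824 → ⌈·⌉ = 5692
j=14: r + 13k = 6146.949 → ⌈·⌉ = 6147
j=15: r + 14k = 6602.074 → ⌈·⌉ = 6603
j=16: r + 15k = 7057.199 → ⌈·⌉ = 7058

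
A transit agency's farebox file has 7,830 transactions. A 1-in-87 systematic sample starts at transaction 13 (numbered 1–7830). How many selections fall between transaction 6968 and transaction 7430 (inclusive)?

k = 87
First selection ≥ 6968: 13 + ⌈(6968−13)/87⌉·87 = 13 + 80×87 = 6973
Last selection ≤ 7430: 13 + ⌊(7430−13)/87⌋·87 = 13 + 85×87 = 7408
Count = 85 − 80 + 1 = 6

6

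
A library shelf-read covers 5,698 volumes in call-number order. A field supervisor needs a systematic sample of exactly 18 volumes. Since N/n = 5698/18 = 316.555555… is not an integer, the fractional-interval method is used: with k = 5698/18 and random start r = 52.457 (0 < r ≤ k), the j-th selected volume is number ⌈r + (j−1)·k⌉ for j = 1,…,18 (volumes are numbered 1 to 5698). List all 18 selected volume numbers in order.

53, 370, 686, 1003, 1319, 1636, 1952, 2269, 2585, 2902, 3219, 3535, 3852, 4168, 4485, 4801, 5118, 5434

j=1: r + 0k = 52.457 → ⌈·⌉ = 53
j=2: r + 1k = 369.012555… → ⌈·⌉ = 370
j=3: r + 2k = 685.568111… → ⌈·⌉ = 686
j=4: r + 3k = 1002.123666… → ⌈·⌉ = 1003
j=5: r + 4k = 1318.679222… → ⌈·⌉ = 1319
j=6: r + 5k = 1635.234777… → ⌈·⌉ = 1636
j=7: r + 6k = 1951.790333… → ⌈·⌉ = 1952
j=8: r + 7k = 2268.345888… → ⌈·⌉ = 2269
j=9: r + 8k = 2584.901444… → ⌈·⌉ = 2585
j=10: r + 9k = 2901.457 → ⌈·⌉ = 2902
j=11: r + 10k = 3218.012555… → ⌈·⌉ = 3219
j=12: r + 11k = 3534.568111… → ⌈·⌉ = 3535
j=13: r + 12k = 3851.123666… → ⌈·⌉ = 3852
j=14: r + 13k = 4167.679222… → ⌈·⌉ = 4168
j=15: r + 14k = 4484.234777… → ⌈·⌉ = 4485
j=16: r + 15k = 4800.790333… → ⌈·⌉ = 4801
j=17: r + 16k = 5117.345888… → ⌈·⌉ = 5118
j=18: r + 17k = 5433.901444… → ⌈·⌉ = 5434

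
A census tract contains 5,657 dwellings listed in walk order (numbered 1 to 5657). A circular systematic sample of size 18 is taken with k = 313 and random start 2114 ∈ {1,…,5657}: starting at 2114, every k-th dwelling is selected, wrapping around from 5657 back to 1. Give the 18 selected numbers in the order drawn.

2114, 2427, 2740, 3053, 3366, 3679, 3992, 4305, 4618, 4931, 5244, 5557, 213, 526, 839, 1152, 1465, 1778

Selection 1: 2114
Selection 2: 2114 + 313 = 2427
Selection 3: 2427 + 313 = 2740
Selection 4: 2740 + 313 = 3053
Selection 5: 3053 + 313 = 3366
Selection 6: 3366 + 313 = 3679
Selection 7: 3679 + 313 = 3992
Selection 8: 3992 + 313 = 4305
Selection 9: 4305 + 313 = 4618
Selection 10: 4618 + 313 = 4931
Selection 11: 4931 + 313 = 5244
Selection 12: 5244 + 313 = 5557
Selection 13: 5557 + 313 = 5870 → 5870 − 5657 = 213
Selection 14: 213 + 313 = 526
Selection 15: 526 + 313 = 839
Selection 16: 839 + 313 = 1152
Selection 17: 1152 + 313 = 1465
Selection 18: 1465 + 313 = 1778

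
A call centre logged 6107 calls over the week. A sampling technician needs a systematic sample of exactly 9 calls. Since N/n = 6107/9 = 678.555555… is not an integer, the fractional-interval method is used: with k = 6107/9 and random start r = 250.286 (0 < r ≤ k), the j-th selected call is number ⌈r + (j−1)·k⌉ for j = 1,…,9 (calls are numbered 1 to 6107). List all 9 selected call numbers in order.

251, 929, 1608, 2286, 2965, 3644, 4322, 5001, 5679

j=1: r + 0k = 250.286 → ⌈·⌉ = 251
j=2: r + 1k = 928.841555… → ⌈·⌉ = 929
j=3: r + 2k = 1607.397111… → ⌈·⌉ = 1608
j=4: r + 3k = 2285.952666… → ⌈·⌉ = 2286
j=5: r + 4k = 2964.508222… → ⌈·⌉ = 2965
j=6: r + 5k = 3643.063777… → ⌈·⌉ = 3644
j=7: r + 6k = 4321.619333… → ⌈·⌉ = 4322
j=8: r + 7k = 5000.174888… → ⌈·⌉ = 5001
j=9: r + 8k = 5678.730444… → ⌈·⌉ = 5679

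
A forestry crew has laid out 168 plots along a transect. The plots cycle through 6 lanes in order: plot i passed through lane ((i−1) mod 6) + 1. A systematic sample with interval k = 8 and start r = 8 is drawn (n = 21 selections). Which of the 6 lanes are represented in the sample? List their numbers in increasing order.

Consecutive selections differ by k = 8, so their lane numbers differ by 8 mod 6 = 2.
gcd(8, 6) = 2, so the sample visits 6/2 = 3 distinct residues mod 6.
Start 8 is lane 2; the lanes hit are 2, 4, 6.

2, 4, 6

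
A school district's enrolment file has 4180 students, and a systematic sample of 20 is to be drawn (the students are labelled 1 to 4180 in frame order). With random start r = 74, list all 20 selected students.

74, 283, 492, 701, 910, 1119, 1328, 1537, 1746, 1955, 2164, 2373, 2582, 2791, 3000, 3209, 3418, 3627, 3836, 4045

k = N/n = 4180/20 = 209
student 1: 74
student 2: 74 + 209 = 283
student 3: 283 + 209 = 492
student 4: 492 + 209 = 701
student 5: 701 + 209 = 910
student 6: 910 + 209 = 1119
student 7: 1119 + 209 = 1328
student 8: 1328 + 209 = 1537
student 9: 1537 + 209 = 1746
student 10: 1746 + 209 = 1955
student 11: 1955 + 209 = 2164
student 12: 2164 + 209 = 2373
student 13: 2373 + 209 = 2582
student 14: 2582 + 209 = 2791
student 15: 2791 + 209 = 3000
student 16: 3000 + 209 = 3209
student 17: 3209 + 209 = 3418
student 18: 3418 + 209 = 3627
student 19: 3627 + 209 = 3836
student 20: 3836 + 209 = 4045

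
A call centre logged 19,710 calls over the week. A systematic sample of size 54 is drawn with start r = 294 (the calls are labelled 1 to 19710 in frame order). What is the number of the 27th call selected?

9784

k = 19710/54 = 365
27th selection = r + (27−1)·k = 294 + 26×365 = 294 + 9490 = 9784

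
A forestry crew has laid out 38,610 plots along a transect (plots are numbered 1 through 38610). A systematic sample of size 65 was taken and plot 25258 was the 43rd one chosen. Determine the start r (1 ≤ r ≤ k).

310

k = 38610/65 = 594
r = 25258 − (43−1)×594 = 25258 − 24948 = 310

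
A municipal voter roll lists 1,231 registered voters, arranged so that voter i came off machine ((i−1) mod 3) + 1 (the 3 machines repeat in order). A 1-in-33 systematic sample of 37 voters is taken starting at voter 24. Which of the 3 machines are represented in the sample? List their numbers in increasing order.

Consecutive selections differ by k = 33, so their machine numbers differ by 33 mod 3 = 0.
gcd(33, 3) = 3, so the sample visits 3/3 = 1 distinct residues mod 3.
Start 24 is machine 3; the machines hit are 3.

3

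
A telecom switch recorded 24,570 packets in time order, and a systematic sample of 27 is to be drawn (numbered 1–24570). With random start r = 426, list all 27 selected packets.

426, 1336, 2246, 3156, 4066, 4976, 5886, 6796, 7706, 8616, 9526, 10436, 11346, 12256, 13166, 14076, 14986, 15896, 16806, 17716, 18626, 19536, 20446, 21356, 22266, 23176, 24086

k = N/n = 24570/27 = 910
packet 1: 426
packet 2: 426 + 910 = 1336
packet 3: 1336 + 910 = 2246
packet 4: 2246 + 910 = 3156
packet 5: 3156 + 910 = 4066
packet 6: 4066 + 910 = 4976
packet 7: 4976 + 910 = 5886
packet 8: 5886 + 910 = 6796
packet 9: 6796 + 910 = 7706
packet 10: 7706 + 910 = 8616
packet 11: 8616 + 910 = 9526
packet 12: 9526 + 910 = 10436
packet 13: 10436 + 910 = 11346
packet 14: 11346 + 910 = 12256
packet 15: 12256 + 910 = 13166
packet 16: 13166 + 910 = 14076
packet 17: 14076 + 910 = 14986
packet 18: 14986 + 910 = 15896
packet 19: 15896 + 910 = 16806
packet 20: 16806 + 910 = 17716
packet 21: 17716 + 910 = 18626
packet 22: 18626 + 910 = 19536
packet 23: 19536 + 910 = 20446
packet 24: 20446 + 910 = 21356
packet 25: 21356 + 910 = 22266
packet 26: 22266 + 910 = 23176
packet 27: 23176 + 910 = 24086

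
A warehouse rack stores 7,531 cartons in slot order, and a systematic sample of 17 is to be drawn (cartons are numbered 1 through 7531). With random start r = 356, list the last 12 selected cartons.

2571, 3014, 3457, 3900, 4343, 4786, 5229, 5672, 6115, 6558, 7001, 7444

k = N/n = 7531/17 = 443
6th selection = 356 + 5×443 = 2571
7th: 2571 + 443 = 3014
8th: 3014 + 443 = 3457
9th: 3457 + 443 = 3900
10th: 3900 + 443 = 4343
11th: 4343 + 443 = 4786
12th: 4786 + 443 = 5229
13th: 5229 + 443 = 5672
14th: 5672 + 443 = 6115
15th: 6115 + 443 = 6558
16th: 6558 + 443 = 7001
17th: 7001 + 443 = 7444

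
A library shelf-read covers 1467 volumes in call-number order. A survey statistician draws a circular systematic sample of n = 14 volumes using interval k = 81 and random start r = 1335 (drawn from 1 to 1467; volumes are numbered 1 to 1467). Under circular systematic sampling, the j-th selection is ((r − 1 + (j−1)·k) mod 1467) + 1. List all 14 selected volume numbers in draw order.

1335, 1416, 30, 111, 192, 273, 354, 435, 516, 597, 678, 759, 840, 921

Selection 1: 1335
Selection 2: 1335 + 81 = 1416
Selection 3: 1416 + 81 = 1497 → 1497 − 1467 = 30
Selection 4: 30 + 81 = 111
Selection 5: 111 + 81 = 192
Selection 6: 192 + 81 = 273
Selection 7: 273 + 81 = 354
Selection 8: 354 + 81 = 435
Selection 9: 435 + 81 = 516
Selection 10: 516 + 81 = 597
Selection 11: 597 + 81 = 678
Selection 12: 678 + 81 = 759
Selection 13: 759 + 81 = 840
Selection 14: 840 + 81 = 921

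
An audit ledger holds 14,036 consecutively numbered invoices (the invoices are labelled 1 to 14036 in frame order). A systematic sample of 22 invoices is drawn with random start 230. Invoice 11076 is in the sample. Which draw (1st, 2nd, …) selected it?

18

k = 14036/22 = 638
position = (11076 − 230)/638 + 1 = 10846/638 + 1 = 17 + 1 = 18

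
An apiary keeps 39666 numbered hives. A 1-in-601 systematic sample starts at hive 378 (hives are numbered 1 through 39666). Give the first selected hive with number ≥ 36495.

k = 601
Steps past start: ⌈(36495 − 378)/601⌉ = ⌈36117/601⌉ = 61
Selected hive: 378 + 61×601 = 37039

37039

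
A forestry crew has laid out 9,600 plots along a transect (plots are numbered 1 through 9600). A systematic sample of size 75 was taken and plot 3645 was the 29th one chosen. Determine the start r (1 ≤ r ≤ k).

k = 9600/75 = 128
r = 3645 − (29−1)×128 = 3645 − 3584 = 61

61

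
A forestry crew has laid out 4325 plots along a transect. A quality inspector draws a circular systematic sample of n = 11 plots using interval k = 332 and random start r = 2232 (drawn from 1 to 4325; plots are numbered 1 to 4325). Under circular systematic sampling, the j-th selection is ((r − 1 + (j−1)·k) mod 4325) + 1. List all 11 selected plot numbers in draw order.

2232, 2564, 2896, 3228, 3560, 3892, 4224, 231, 563, 895, 1227

Selection 1: 2232
Selection 2: 2232 + 332 = 2564
Selection 3: 2564 + 332 = 2896
Selection 4: 2896 + 332 = 3228
Selection 5: 3228 + 332 = 3560
Selection 6: 3560 + 332 = 3892
Selection 7: 3892 + 332 = 4224
Selection 8: 4224 + 332 = 4556 → 4556 − 4325 = 231
Selection 9: 231 + 332 = 563
Selection 10: 563 + 332 = 895
Selection 11: 895 + 332 = 1227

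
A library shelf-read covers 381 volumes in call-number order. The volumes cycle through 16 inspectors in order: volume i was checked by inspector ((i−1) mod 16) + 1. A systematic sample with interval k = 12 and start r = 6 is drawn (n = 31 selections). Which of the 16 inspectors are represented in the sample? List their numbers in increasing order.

Consecutive selections differ by k = 12, so their inspector numbers differ by 12 mod 16 = 12.
gcd(12, 16) = 4, so the sample visits 16/4 = 4 distinct residues mod 16.
Start 6 is inspector 6; the inspectors hit are 2, 6, 10, 14.

2, 6, 10, 14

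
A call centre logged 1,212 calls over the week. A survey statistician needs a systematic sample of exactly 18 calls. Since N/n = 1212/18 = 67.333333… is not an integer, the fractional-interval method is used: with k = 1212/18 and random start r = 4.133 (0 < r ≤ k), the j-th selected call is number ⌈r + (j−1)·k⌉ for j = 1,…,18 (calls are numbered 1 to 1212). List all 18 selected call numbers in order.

j=1: r + 0k = 4.133 → ⌈·⌉ = 5
j=2: r + 1k = 71.466333… → ⌈·⌉ = 72
j=3: r + 2k = 138.799666… → ⌈·⌉ = 139
j=4: r + 3k = 206.133 → ⌈·⌉ = 207
j=5: r + 4k = 273.466333… → ⌈·⌉ = 274
j=6: r + 5k = 340.799666… → ⌈·⌉ = 341
j=7: r + 6k = 408.133 → ⌈·⌉ = 409
j=8: r + 7k = 475.466333… → ⌈·⌉ = 476
j=9: r + 8k = 542.799666… → ⌈·⌉ = 543
j=10: r + 9k = 610.133 → ⌈·⌉ = 611
j=11: r + 10k = 677.466333… → ⌈·⌉ = 678
j=12: r + 11k = 744.799666… → ⌈·⌉ = 745
j=13: r + 12k = 812.133 → ⌈·⌉ = 813
j=14: r + 13k = 879.466333… → ⌈·⌉ = 880
j=15: r + 14k = 946.799666… → ⌈·⌉ = 947
j=16: r + 15k = 1014.133 → ⌈·⌉ = 1015
j=17: r + 16k = 1081.466333… → ⌈·⌉ = 1082
j=18: r + 17k = 1148.799666… → ⌈·⌉ = 1149

5, 72, 139, 207, 274, 341, 409, 476, 543, 611, 678, 745, 813, 880, 947, 1015, 1082, 1149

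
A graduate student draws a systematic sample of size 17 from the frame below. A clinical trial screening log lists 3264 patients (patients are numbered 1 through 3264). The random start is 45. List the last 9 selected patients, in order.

1581, 1773, 1965, 2157, 2349, 2541, 2733, 2925, 3117

k = N/n = 3264/17 = 192
9th selection = 45 + 8×192 = 1581
10th: 1581 + 192 = 1773
11th: 1773 + 192 = 1965
12th: 1965 + 192 = 2157
13th: 2157 + 192 = 2349
14th: 2349 + 192 = 2541
15th: 2541 + 192 = 2733
16th: 2733 + 192 = 2925
17th: 2925 + 192 = 3117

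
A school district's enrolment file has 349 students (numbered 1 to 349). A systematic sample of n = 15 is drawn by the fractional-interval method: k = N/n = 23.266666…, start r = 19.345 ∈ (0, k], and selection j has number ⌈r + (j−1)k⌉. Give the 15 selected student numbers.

20, 43, 66, 90, 113, 136, 159, 183, 206, 229, 253, 276, 299, 322, 346

j=1: r + 0k = 19.345 → ⌈·⌉ = 20
j=2: r + 1k = 42.611666… → ⌈·⌉ = 43
j=3: r + 2k = 65.878333… → ⌈·⌉ = 66
j=4: r + 3k = 89.145 → ⌈·⌉ = 90
j=5: r + 4k = 112.411666… → ⌈·⌉ = 113
j=6: r + 5k = 135.678333… → ⌈·⌉ = 136
j=7: r + 6k = 158.945 → ⌈·⌉ = 159
j=8: r + 7k = 182.211666… → ⌈·⌉ = 183
j=9: r + 8k = 205.478333… → ⌈·⌉ = 206
j=10: r + 9k = 228.745 → ⌈·⌉ = 229
j=11: r + 10k = 252.011666… → ⌈·⌉ = 253
j=12: r + 11k = 275.278333… → ⌈·⌉ = 276
j=13: r + 12k = 298.545 → ⌈·⌉ = 299
j=14: r + 13k = 321.811666… → ⌈·⌉ = 322
j=15: r + 14k = 345.078333… → ⌈·⌉ = 346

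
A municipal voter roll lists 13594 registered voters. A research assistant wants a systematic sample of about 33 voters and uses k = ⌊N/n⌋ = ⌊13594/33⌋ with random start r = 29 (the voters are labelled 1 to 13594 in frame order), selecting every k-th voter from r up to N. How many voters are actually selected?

k = ⌊13594/33⌋ = 411
Achieved size = ⌊(13594 − 29)/411⌋ + 1 = ⌊13565/411⌋ + 1 = 33 + 1 = 34
(last selection: 29 + 33×411 = 13592 ≤ 13594; next would be 14003 > 13594)

34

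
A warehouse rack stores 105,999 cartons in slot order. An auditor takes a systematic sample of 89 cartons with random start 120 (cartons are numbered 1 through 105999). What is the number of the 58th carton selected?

k = 105999/89 = 1191
58th selection = r + (58−1)·k = 120 + 57×1191 = 120 + 67887 = 68007

68007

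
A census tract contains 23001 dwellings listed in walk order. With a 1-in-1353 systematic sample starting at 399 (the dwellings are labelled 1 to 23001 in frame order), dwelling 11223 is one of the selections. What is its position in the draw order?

k = 1353
position = (11223 − 399)/1353 + 1 = 10824/1353 + 1 = 8 + 1 = 9

9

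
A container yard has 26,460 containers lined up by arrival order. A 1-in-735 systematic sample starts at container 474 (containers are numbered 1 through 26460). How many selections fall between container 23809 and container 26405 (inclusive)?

4

k = 735
First selection ≥ 23809: 474 + ⌈(23809−474)/735⌉·735 = 474 + 32×735 = 23994
Last selection ≤ 26405: 474 + ⌊(26405−474)/735⌋·735 = 474 + 35×735 = 26199
Count = 35 − 32 + 1 = 4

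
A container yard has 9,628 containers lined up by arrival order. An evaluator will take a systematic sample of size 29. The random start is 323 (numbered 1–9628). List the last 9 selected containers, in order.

k = N/n = 9628/29 = 332
21st selection = 323 + 20×332 = 6963
22nd: 6963 + 332 = 7295
23rd: 7295 + 332 = 7627
24th: 7627 + 332 = 7959
25th: 7959 + 332 = 8291
26th: 8291 + 332 = 8623
27th: 8623 + 332 = 8955
28th: 8955 + 332 = 9287
29th: 9287 + 332 = 9619

6963, 7295, 7627, 7959, 8291, 8623, 8955, 9287, 9619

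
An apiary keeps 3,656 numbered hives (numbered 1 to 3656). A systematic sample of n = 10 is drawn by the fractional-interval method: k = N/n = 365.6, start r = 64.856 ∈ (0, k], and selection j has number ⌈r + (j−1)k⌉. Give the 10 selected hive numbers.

65, 431, 797, 1162, 1528, 1893, 2259, 2625, 2990, 3356

j=1: r + 0k = 64.856 → ⌈·⌉ = 65
j=2: r + 1k = 430.456 → ⌈·⌉ = 431
j=3: r + 2k = 796.056 → ⌈·⌉ = 797
j=4: r + 3k = 1161.656 → ⌈·⌉ = 1162
j=5: r + 4k = 1527.256 → ⌈·⌉ = 1528
j=6: r + 5k = 1892.856 → ⌈·⌉ = 1893
j=7: r + 6k = 2258.456 → ⌈·⌉ = 2259
j=8: r + 7k = 2624.056 → ⌈·⌉ = 2625
j=9: r + 8k = 2989.656 → ⌈·⌉ = 2990
j=10: r + 9k = 3355.256 → ⌈·⌉ = 3356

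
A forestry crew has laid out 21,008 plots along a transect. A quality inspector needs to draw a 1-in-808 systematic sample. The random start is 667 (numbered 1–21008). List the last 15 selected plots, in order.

9555, 10363, 11171, 11979, 12787, 13595, 14403, 15211, 16019, 16827, 17635, 18443, 19251, 20059, 20867

12th selection = 667 + 11×808 = 9555
13th: 9555 + 808 = 10363
14th: 10363 + 808 = 11171
15th: 11171 + 808 = 11979
16th: 11979 + 808 = 12787
17th: 12787 + 808 = 13595
18th: 13595 + 808 = 14403
19th: 14403 + 808 = 15211
20th: 15211 + 808 = 16019
21st: 16019 + 808 = 16827
22nd: 16827 + 808 = 17635
23rd: 17635 + 808 = 18443
24th: 18443 + 808 = 19251
25th: 19251 + 808 = 20059
26th: 20059 + 808 = 20867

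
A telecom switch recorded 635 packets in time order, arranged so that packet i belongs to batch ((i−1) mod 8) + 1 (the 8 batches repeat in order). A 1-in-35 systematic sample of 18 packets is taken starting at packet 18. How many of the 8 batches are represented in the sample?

Consecutive selections differ by k = 35, so their batch numbers differ by 35 mod 8 = 3.
gcd(35, 8) = 1, so the sample visits 8/1 = 8 distinct residues mod 8.
Start 18 is batch 2; the batches hit are 1, 2, 3, 4, 5, 6, 7, 8.

8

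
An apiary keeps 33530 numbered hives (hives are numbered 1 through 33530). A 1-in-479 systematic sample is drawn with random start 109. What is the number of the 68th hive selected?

32202

k = 479
68th selection = r + (68−1)·k = 109 + 67×479 = 109 + 32093 = 32202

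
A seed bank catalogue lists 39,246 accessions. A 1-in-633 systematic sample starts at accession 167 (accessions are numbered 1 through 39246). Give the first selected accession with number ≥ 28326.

k = 633
Steps past start: ⌈(28326 − 167)/633⌉ = ⌈28159/633⌉ = 45
Selected accession: 167 + 45×633 = 28652

28652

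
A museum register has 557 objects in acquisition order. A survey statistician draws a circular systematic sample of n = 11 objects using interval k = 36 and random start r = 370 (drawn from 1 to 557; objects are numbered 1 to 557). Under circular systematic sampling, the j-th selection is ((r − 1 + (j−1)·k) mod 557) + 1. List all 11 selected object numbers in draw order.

Selection 1: 370
Selection 2: 370 + 36 = 406
Selection 3: 406 + 36 = 442
Selection 4: 442 + 36 = 478
Selection 5: 478 + 36 = 514
Selection 6: 514 + 36 = 550
Selection 7: 550 + 36 = 586 → 586 − 557 = 29
Selection 8: 29 + 36 = 65
Selection 9: 65 + 36 = 101
Selection 10: 101 + 36 = 137
Selection 11: 137 + 36 = 173

370, 406, 442, 478, 514, 550, 29, 65, 101, 137, 173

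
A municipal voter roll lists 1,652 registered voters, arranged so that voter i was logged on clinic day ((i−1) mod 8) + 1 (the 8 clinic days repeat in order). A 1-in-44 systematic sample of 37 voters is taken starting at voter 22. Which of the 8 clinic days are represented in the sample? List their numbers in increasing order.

2, 6

Consecutive selections differ by k = 44, so their clinic day numbers differ by 44 mod 8 = 4.
gcd(44, 8) = 4, so the sample visits 8/4 = 2 distinct residues mod 8.
Start 22 is clinic day 6; the clinic days hit are 2, 6.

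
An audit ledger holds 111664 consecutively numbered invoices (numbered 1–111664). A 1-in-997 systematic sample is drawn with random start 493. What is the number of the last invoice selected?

k = 997
112th selection = r + (112−1)·k = 493 + 111×997 = 493 + 110667 = 111160

111160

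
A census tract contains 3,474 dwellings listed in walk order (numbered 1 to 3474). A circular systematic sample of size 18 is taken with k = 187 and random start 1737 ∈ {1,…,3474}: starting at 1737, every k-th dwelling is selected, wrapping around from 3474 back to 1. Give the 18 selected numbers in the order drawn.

1737, 1924, 2111, 2298, 2485, 2672, 2859, 3046, 3233, 3420, 133, 320, 507, 694, 881, 1068, 1255, 1442

Selection 1: 1737
Selection 2: 1737 + 187 = 1924
Selection 3: 1924 + 187 = 2111
Selection 4: 2111 + 187 = 2298
Selection 5: 2298 + 187 = 2485
Selection 6: 2485 + 187 = 2672
Selection 7: 2672 + 187 = 2859
Selection 8: 2859 + 187 = 3046
Selection 9: 3046 + 187 = 3233
Selection 10: 3233 + 187 = 3420
Selection 11: 3420 + 187 = 3607 → 3607 − 3474 = 133
Selection 12: 133 + 187 = 320
Selection 13: 320 + 187 = 507
Selection 14: 507 + 187 = 694
Selection 15: 694 + 187 = 881
Selection 16: 881 + 187 = 1068
Selection 17: 1068 + 187 = 1255
Selection 18: 1255 + 187 = 1442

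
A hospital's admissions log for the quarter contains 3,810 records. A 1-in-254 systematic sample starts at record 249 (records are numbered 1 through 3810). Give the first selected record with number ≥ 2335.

2535

k = 254
Steps past start: ⌈(2335 − 249)/254⌉ = ⌈2086/254⌉ = 9
Selected record: 249 + 9×254 = 2535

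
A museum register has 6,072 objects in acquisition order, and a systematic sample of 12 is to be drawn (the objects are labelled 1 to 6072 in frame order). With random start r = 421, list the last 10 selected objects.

1433, 1939, 2445, 2951, 3457, 3963, 4469, 4975, 5481, 5987

k = N/n = 6072/12 = 506
3rd selection = 421 + 2×506 = 1433
4th: 1433 + 506 = 1939
5th: 1939 + 506 = 2445
6th: 2445 + 506 = 2951
7th: 2951 + 506 = 3457
8th: 3457 + 506 = 3963
9th: 3963 + 506 = 4469
10th: 4469 + 506 = 4975
11th: 4975 + 506 = 5481
12th: 5481 + 506 = 5987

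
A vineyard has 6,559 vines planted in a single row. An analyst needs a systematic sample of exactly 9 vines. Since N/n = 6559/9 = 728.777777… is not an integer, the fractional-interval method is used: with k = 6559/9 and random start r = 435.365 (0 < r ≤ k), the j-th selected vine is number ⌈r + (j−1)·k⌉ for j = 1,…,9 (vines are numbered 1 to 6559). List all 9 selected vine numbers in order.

j=1: r + 0k = 435.365 → ⌈·⌉ = 436
j=2: r + 1k = 1164.142777… → ⌈·⌉ = 1165
j=3: r + 2k = 1892.920555… → ⌈·⌉ = 1893
j=4: r + 3k = 2621.698333… → ⌈·⌉ = 2622
j=5: r + 4k = 3350.476111… → ⌈·⌉ = 3351
j=6: r + 5k = 4079.253888… → ⌈·⌉ = 4080
j=7: r + 6k = 4808.031666… → ⌈·⌉ = 4809
j=8: r + 7k = 5536.809444… → ⌈·⌉ = 5537
j=9: r + 8k = 6265.587222… → ⌈·⌉ = 6266

436, 1165, 1893, 2622, 3351, 4080, 4809, 5537, 6266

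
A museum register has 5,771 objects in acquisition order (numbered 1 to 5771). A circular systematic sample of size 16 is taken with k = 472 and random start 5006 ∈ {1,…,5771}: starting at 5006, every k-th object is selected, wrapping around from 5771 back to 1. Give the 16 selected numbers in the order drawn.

Selection 1: 5006
Selection 2: 5006 + 472 = 5478
Selection 3: 5478 + 472 = 5950 → 5950 − 5771 = 179
Selection 4: 179 + 472 = 651
Selection 5: 651 + 472 = 1123
Selection 6: 1123 + 472 = 1595
Selection 7: 1595 + 472 = 2067
Selection 8: 2067 + 472 = 2539
Selection 9: 2539 + 472 = 3011
Selection 10: 3011 + 472 = 3483
Selection 11: 3483 + 472 = 3955
Selection 12: 3955 + 472 = 4427
Selection 13: 4427 + 472 = 4899
Selection 14: 4899 + 472 = 5371
Selection 15: 5371 + 472 = 5843 → 5843 − 5771 = 72
Selection 16: 72 + 472 = 544

5006, 5478, 179, 651, 1123, 1595, 2067, 2539, 3011, 3483, 3955, 4427, 4899, 5371, 72, 544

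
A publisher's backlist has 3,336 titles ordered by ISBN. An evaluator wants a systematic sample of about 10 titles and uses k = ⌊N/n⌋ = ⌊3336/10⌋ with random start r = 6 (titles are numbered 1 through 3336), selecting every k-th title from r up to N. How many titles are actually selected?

k = ⌊3336/10⌋ = 333
Achieved size = ⌊(3336 − 6)/333⌋ + 1 = ⌊3330/333⌋ + 1 = 10 + 1 = 11
(last selection: 6 + 10×333 = 3336 ≤ 3336; next would be 3669 > 3336)

11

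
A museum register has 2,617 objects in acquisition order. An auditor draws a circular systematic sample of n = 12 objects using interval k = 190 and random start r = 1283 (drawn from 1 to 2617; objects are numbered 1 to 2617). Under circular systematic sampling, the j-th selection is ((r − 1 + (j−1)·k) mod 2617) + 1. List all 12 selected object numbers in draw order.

1283, 1473, 1663, 1853, 2043, 2233, 2423, 2613, 186, 376, 566, 756

Selection 1: 1283
Selection 2: 1283 + 190 = 1473
Selection 3: 1473 + 190 = 1663
Selection 4: 1663 + 190 = 1853
Selection 5: 1853 + 190 = 2043
Selection 6: 2043 + 190 = 2233
Selection 7: 2233 + 190 = 2423
Selection 8: 2423 + 190 = 2613
Selection 9: 2613 + 190 = 2803 → 2803 − 2617 = 186
Selection 10: 186 + 190 = 376
Selection 11: 376 + 190 = 566
Selection 12: 566 + 190 = 756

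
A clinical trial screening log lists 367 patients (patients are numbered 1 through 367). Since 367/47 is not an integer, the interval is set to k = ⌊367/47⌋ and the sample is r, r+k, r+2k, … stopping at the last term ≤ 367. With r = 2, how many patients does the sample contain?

53

k = ⌊367/47⌋ = 7
Achieved size = ⌊(367 − 2)/7⌋ + 1 = ⌊365/7⌋ + 1 = 52 + 1 = 53
(last selection: 2 + 52×7 = 366 ≤ 367; next would be 373 > 367)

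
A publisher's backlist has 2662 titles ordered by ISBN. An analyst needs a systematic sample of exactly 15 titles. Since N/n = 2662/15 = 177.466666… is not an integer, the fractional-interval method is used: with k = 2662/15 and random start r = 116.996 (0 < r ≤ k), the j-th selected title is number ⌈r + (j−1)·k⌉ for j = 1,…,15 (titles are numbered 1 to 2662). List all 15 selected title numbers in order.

j=1: r + 0k = 116.996 → ⌈·⌉ = 117
j=2: r + 1k = 294.462666… → ⌈·⌉ = 295
j=3: r + 2k = 471.929333… → ⌈·⌉ = 472
j=4: r + 3k = 649.396 → ⌈·⌉ = 650
j=5: r + 4k = 826.862666… → ⌈·⌉ = 827
j=6: r + 5k = 1004.329333… → ⌈·⌉ = 1005
j=7: r + 6k = 1181.796 → ⌈·⌉ = 1182
j=8: r + 7k = 1359.262666… → ⌈·⌉ = 1360
j=9: r + 8k = 1536.729333… → ⌈·⌉ = 1537
j=10: r + 9k = 1714.196 → ⌈·⌉ = 1715
j=11: r + 10k = 1891.662666… → ⌈·⌉ = 1892
j=12: r + 11k = 2069.129333… → ⌈·⌉ = 2070
j=13: r + 12k = 2246.596 → ⌈·⌉ = 2247
j=14: r + 13k = 2424.062666… → ⌈·⌉ = 2425
j=15: r + 14k = 2601.529333… → ⌈·⌉ = 2602

117, 295, 472, 650, 827, 1005, 1182, 1360, 1537, 1715, 1892, 2070, 2247, 2425, 2602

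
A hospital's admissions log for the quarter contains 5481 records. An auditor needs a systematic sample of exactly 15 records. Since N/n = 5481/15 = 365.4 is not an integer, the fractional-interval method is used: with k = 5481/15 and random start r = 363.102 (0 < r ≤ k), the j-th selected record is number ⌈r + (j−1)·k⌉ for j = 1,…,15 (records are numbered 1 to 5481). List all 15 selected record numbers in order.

364, 729, 1094, 1460, 1825, 2191, 2556, 2921, 3287, 3652, 4018, 4383, 4748, 5114, 5479

j=1: r + 0k = 363.102 → ⌈·⌉ = 364
j=2: r + 1k = 728.502 → ⌈·⌉ = 729
j=3: r + 2k = 1093.902 → ⌈·⌉ = 1094
j=4: r + 3k = 1459.302 → ⌈·⌉ = 1460
j=5: r + 4k = 1824.702 → ⌈·⌉ = 1825
j=6: r + 5k = 2190.102 → ⌈·⌉ = 2191
j=7: r + 6k = 2555.502 → ⌈·⌉ = 2556
j=8: r + 7k = 2920.902 → ⌈·⌉ = 2921
j=9: r + 8k = 3286.302 → ⌈·⌉ = 3287
j=10: r + 9k = 3651.702 → ⌈·⌉ = 3652
j=11: r + 10k = 4017.102 → ⌈·⌉ = 4018
j=12: r + 11k = 4382.502 → ⌈·⌉ = 4383
j=13: r + 12k = 4747.902 → ⌈·⌉ = 4748
j=14: r + 13k = 5113.302 → ⌈·⌉ = 5114
j=15: r + 14k = 5478.702 → ⌈·⌉ = 5479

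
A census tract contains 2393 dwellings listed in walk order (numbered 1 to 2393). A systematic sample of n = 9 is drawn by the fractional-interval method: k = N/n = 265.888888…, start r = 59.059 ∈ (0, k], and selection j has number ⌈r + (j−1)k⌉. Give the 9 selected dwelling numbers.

60, 325, 591, 857, 1123, 1389, 1655, 1921, 2187

j=1: r + 0k = 59.059 → ⌈·⌉ = 60
j=2: r + 1k = 324.947888… → ⌈·⌉ = 325
j=3: r + 2k = 590.836777… → ⌈·⌉ = 591
j=4: r + 3k = 856.725666… → ⌈·⌉ = 857
j=5: r + 4k = 1122.614555… → ⌈·⌉ = 1123
j=6: r + 5k = 1388.503444… → ⌈·⌉ = 1389
j=7: r + 6k = 1654.392333… → ⌈·⌉ = 1655
j=8: r + 7k = 1920.281222… → ⌈·⌉ = 1921
j=9: r + 8k = 2186.170111… → ⌈·⌉ = 2187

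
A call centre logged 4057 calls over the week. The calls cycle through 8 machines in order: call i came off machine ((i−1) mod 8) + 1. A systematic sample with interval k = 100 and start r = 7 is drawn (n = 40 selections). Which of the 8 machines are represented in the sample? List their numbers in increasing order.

3, 7

Consecutive selections differ by k = 100, so their machine numbers differ by 100 mod 8 = 4.
gcd(100, 8) = 4, so the sample visits 8/4 = 2 distinct residues mod 8.
Start 7 is machine 7; the machines hit are 3, 7.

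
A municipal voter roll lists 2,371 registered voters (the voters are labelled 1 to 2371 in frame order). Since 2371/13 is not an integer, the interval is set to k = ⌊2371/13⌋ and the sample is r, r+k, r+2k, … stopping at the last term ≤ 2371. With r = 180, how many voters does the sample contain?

k = ⌊2371/13⌋ = 182
Achieved size = ⌊(2371 − 180)/182⌋ + 1 = ⌊2191/182⌋ + 1 = 12 + 1 = 13
(last selection: 180 + 12×182 = 2364 ≤ 2371; next would be 2546 > 2371)

13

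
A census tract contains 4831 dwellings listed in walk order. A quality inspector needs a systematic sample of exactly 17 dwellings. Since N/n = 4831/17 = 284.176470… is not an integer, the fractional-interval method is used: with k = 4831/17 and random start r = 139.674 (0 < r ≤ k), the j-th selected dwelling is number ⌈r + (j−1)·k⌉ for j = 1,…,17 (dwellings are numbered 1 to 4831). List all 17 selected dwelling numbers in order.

140, 424, 709, 993, 1277, 1561, 1845, 2129, 2414, 2698, 2982, 3266, 3550, 3834, 4119, 4403, 4687

j=1: r + 0k = 139.674 → ⌈·⌉ = 140
j=2: r + 1k = 423.850470… → ⌈·⌉ = 424
j=3: r + 2k = 708.026941… → ⌈·⌉ = 709
j=4: r + 3k = 992.203411… → ⌈·⌉ = 993
j=5: r + 4k = 1276.379882… → ⌈·⌉ = 1277
j=6: r + 5k = 1560.556352… → ⌈·⌉ = 1561
j=7: r + 6k = 1844.732823… → ⌈·⌉ = 1845
j=8: r + 7k = 2128.909294… → ⌈·⌉ = 2129
j=9: r + 8k = 2413.085764… → ⌈·⌉ = 2414
j=10: r + 9k = 2697.262235… → ⌈·⌉ = 2698
j=11: r + 10k = 2981.438705… → ⌈·⌉ = 2982
j=12: r + 11k = 3265.615176… → ⌈·⌉ = 3266
j=13: r + 12k = 3549.791647… → ⌈·⌉ = 3550
j=14: r + 13k = 3833.968117… → ⌈·⌉ = 3834
j=15: r + 14k = 4118.144588… → ⌈·⌉ = 4119
j=16: r + 15k = 4402.321058… → ⌈·⌉ = 4403
j=17: r + 16k = 4686.497529… → ⌈·⌉ = 4687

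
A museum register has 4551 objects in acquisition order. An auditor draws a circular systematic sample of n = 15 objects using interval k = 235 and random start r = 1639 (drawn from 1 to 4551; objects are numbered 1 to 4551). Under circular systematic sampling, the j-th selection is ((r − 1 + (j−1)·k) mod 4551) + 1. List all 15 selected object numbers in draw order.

1639, 1874, 2109, 2344, 2579, 2814, 3049, 3284, 3519, 3754, 3989, 4224, 4459, 143, 378

Selection 1: 1639
Selection 2: 1639 + 235 = 1874
Selection 3: 1874 + 235 = 2109
Selection 4: 2109 + 235 = 2344
Selection 5: 2344 + 235 = 2579
Selection 6: 2579 + 235 = 2814
Selection 7: 2814 + 235 = 3049
Selection 8: 3049 + 235 = 3284
Selection 9: 3284 + 235 = 3519
Selection 10: 3519 + 235 = 3754
Selection 11: 3754 + 235 = 3989
Selection 12: 3989 + 235 = 4224
Selection 13: 4224 + 235 = 4459
Selection 14: 4459 + 235 = 4694 → 4694 − 4551 = 143
Selection 15: 143 + 235 = 378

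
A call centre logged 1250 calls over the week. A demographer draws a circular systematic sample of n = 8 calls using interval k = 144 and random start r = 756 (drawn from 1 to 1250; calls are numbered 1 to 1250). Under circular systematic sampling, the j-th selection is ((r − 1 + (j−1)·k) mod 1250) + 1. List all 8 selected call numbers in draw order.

756, 900, 1044, 1188, 82, 226, 370, 514

Selection 1: 756
Selection 2: 756 + 144 = 900
Selection 3: 900 + 144 = 1044
Selection 4: 1044 + 144 = 1188
Selection 5: 1188 + 144 = 1332 → 1332 − 1250 = 82
Selection 6: 82 + 144 = 226
Selection 7: 226 + 144 = 370
Selection 8: 370 + 144 = 514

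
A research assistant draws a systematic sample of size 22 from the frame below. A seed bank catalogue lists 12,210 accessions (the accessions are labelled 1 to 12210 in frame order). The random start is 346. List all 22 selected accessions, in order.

346, 901, 1456, 2011, 2566, 3121, 3676, 4231, 4786, 5341, 5896, 6451, 7006, 7561, 8116, 8671, 9226, 9781, 10336, 10891, 11446, 12001

k = N/n = 12210/22 = 555
accession 1: 346
accession 2: 346 + 555 = 901
accession 3: 901 + 555 = 1456
accession 4: 1456 + 555 = 2011
accession 5: 2011 + 555 = 2566
accession 6: 2566 + 555 = 3121
accession 7: 3121 + 555 = 3676
accession 8: 3676 + 555 = 4231
accession 9: 4231 + 555 = 4786
accession 10: 4786 + 555 = 5341
accession 11: 5341 + 555 = 5896
accession 12: 5896 + 555 = 6451
accession 13: 6451 + 555 = 7006
accession 14: 7006 + 555 = 7561
accession 15: 7561 + 555 = 8116
accession 16: 8116 + 555 = 8671
accession 17: 8671 + 555 = 9226
accession 18: 9226 + 555 = 9781
accession 19: 9781 + 555 = 10336
accession 20: 10336 + 555 = 10891
accession 21: 10891 + 555 = 11446
accession 22: 11446 + 555 = 12001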